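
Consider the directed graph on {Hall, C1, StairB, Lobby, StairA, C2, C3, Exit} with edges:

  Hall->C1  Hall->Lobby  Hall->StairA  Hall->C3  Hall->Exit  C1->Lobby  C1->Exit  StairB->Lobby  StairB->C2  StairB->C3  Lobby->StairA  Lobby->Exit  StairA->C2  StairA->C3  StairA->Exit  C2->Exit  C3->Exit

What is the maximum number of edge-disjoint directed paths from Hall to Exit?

5

Assign every edge capacity 1; by Menger, the answer equals the max flow.
Path Hall→Exit (+1); total 1.
Path Hall→C1→Exit (+1); total 2.
Path Hall→Lobby→Exit (+1); total 3.
Path Hall→StairA→Exit (+1); total 4.
Path Hall→C3→Exit (+1); total 5.
No residual Hall→Exit path; max flow = 5.
Certifying cut of size 5: {Hall→C1, Hall→C3, Hall→Exit, Hall→Lobby, Hall→StairA}.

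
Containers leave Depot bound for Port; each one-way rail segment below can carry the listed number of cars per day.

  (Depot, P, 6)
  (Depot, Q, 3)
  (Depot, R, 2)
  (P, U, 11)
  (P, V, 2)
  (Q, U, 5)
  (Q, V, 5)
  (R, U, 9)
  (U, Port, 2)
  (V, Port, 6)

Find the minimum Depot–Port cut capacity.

Augment Depot→P→U→Port: bottleneck 2, flow now 2.
Augment Depot→P→V→Port: bottleneck 2, flow now 4.
Augment Depot→Q→V→Port: bottleneck 3, flow now 7.
No augmenting path remains; maximum flow = 7.
By max-flow min-cut, the minimum cut capacity equals the max flow.
In the residual graph, reachable from Depot: {Depot, P, R, U}.
Min-cut edges: Depot→Q (3), P→V (2), U→Port (2); capacity 3 + 2 + 2 = 7.

7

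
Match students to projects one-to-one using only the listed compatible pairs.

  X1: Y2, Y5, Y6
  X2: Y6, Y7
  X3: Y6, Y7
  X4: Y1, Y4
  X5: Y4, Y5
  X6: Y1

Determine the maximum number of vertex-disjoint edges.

6

Unit-capacity flow: source→left, listed edges, right→sink; max matching = max flow.
Augmenting path X1→Y2 (+1); matched 1.
Augmenting path X2→Y6 (+1); matched 2.
Augmenting path X3→Y7 (+1); matched 3.
Augmenting path X4→Y1 (+1); matched 4.
Augmenting path X5→Y4 (+1); matched 5.
Augmenting path X6→Y1→X4→Y4→X5→Y5 (+1); matched 6.
No augmenting path remains; maximum matching = 6.
König certificate: {X1, X2, X3, X4, X5, X6} is a vertex cover of size 6 (every listed pair touches it), so no matching can be larger.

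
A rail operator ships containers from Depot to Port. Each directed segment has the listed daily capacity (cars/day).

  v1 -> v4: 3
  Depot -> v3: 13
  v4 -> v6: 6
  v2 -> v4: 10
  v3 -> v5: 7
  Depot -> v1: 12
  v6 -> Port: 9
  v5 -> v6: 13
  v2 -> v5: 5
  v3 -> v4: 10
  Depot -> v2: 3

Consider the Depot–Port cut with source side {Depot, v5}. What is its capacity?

41

Edges leaving {Depot, v5}: Depot→v1 (12), Depot→v2 (3), Depot→v3 (13), v5→v6 (13).
Cut capacity = 12 + 3 + 13 + 13 = 41.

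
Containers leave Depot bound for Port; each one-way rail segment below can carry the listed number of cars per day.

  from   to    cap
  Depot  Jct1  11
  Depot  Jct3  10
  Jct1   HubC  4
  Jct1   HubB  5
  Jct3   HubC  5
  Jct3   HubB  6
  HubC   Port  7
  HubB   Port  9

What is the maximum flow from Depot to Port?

Augment Depot→Jct1→HubC→Port: bottleneck 4, flow now 4.
Augment Depot→Jct1→HubB→Port: bottleneck 5, flow now 9.
Augment Depot→Jct3→HubC→Port: bottleneck 3, flow now 12.
Augment Depot→Jct3→HubB→Port: bottleneck 4, flow now 16.
No augmenting path remains; maximum flow = 16.
In the residual graph, reachable from Depot: {Depot, Jct1, Jct3, HubC, HubB}.
Min-cut edges: HubC→Port (7), HubB→Port (9); capacity 7 + 9 = 16.
This cut is saturated, so no flow can exceed 16.

16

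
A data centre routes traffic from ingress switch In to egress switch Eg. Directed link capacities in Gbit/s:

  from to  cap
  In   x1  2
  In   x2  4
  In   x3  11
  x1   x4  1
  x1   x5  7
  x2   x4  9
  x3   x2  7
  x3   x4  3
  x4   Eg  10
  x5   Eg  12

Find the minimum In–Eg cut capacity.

Augment In→x1→x4→Eg: bottleneck 1, flow now 1.
Augment In→x1→x5→Eg: bottleneck 1, flow now 2.
Augment In→x2→x4→Eg: bottleneck 4, flow now 6.
Augment In→x3→x4→Eg: bottleneck 3, flow now 9.
Augment In→x3→x2→x4→Eg: bottleneck 2, flow now 11.
Augment In→x3→x2→x4→x1→x5→Eg: bottleneck 1, flow now 12. (uses reverse residual edge)
No augmenting path remains; maximum flow = 12.
By max-flow min-cut, the minimum cut capacity equals the max flow.
In the residual graph, reachable from In: {In, x2, x3, x4}.
Min-cut edges: In→x1 (2), x4→Eg (10); capacity 2 + 10 = 12.

12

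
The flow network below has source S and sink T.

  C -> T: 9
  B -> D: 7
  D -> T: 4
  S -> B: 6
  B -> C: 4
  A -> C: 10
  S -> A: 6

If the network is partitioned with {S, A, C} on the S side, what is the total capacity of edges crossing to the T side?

Edges leaving {S, A, C}: S→B (6), C→T (9).
Cut capacity = 6 + 9 = 15.

15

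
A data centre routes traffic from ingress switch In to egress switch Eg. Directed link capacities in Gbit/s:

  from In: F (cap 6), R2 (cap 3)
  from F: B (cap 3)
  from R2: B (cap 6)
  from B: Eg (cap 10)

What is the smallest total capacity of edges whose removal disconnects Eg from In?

6

Augment In→F→B→Eg: bottleneck 3, flow now 3.
Augment In→R2→B→Eg: bottleneck 3, flow now 6.
No augmenting path remains; maximum flow = 6.
By max-flow min-cut, the minimum cut capacity equals the max flow.
In the residual graph, reachable from In: {In, F}.
Min-cut edges: In→R2 (3), F→B (3); capacity 3 + 3 = 6.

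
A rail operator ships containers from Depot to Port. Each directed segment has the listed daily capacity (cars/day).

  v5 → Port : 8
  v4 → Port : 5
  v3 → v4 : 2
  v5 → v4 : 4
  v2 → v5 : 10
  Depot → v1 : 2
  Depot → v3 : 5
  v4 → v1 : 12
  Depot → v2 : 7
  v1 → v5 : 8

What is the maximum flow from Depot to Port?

11

Augment Depot→v1→v5→Port: bottleneck 2, flow now 2.
Augment Depot→v2→v5→Port: bottleneck 6, flow now 8.
Augment Depot→v3→v4→Port: bottleneck 2, flow now 10.
Augment Depot→v2→v5→v4→Port: bottleneck 1, flow now 11.
No augmenting path remains; maximum flow = 11.
In the residual graph, reachable from Depot: {Depot, v3}.
Min-cut edges: Depot→v1 (2), Depot→v2 (7), v3→v4 (2); capacity 2 + 7 + 2 = 11.
This cut is saturated, so no flow can exceed 11.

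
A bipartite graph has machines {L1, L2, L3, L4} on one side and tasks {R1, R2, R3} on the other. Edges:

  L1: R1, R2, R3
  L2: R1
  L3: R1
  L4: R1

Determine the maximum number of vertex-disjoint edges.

2

Unit-capacity flow: source→left, listed edges, right→sink; max matching = max flow.
Augmenting path L1→R1 (+1); matched 1.
Augmenting path L2→R1→L1→R2 (+1); matched 2.
No augmenting path remains; maximum matching = 2.
König certificate: {L1, R1} is a vertex cover of size 2 (every listed pair touches it), so no matching can be larger.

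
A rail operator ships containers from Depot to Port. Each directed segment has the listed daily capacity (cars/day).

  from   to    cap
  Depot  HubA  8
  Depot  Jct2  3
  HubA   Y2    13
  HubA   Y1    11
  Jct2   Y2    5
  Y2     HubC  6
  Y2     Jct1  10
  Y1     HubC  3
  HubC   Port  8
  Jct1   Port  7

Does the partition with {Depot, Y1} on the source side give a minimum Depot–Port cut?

Given cut capacity: 8 + 3 + 3 = 14.
Augment Depot→HubA→Y2→HubC→Port: bottleneck 6, flow now 6.
Augment Depot→HubA→Y2→Jct1→Port: bottleneck 2, flow now 8.
Augment Depot→Jct2→Y2→Jct1→Port: bottleneck 3, flow now 11.
No augmenting path remains; maximum flow = 11.
In the residual graph, reachable from Depot: {Depot}.
Min-cut edges: Depot→HubA (8), Depot→Jct2 (3); capacity 8 + 3 = 11.
Cut capacity 14 exceeds the max flow 11, so it is not minimum.

No — its capacity is 14, but the minimum cut has capacity 11.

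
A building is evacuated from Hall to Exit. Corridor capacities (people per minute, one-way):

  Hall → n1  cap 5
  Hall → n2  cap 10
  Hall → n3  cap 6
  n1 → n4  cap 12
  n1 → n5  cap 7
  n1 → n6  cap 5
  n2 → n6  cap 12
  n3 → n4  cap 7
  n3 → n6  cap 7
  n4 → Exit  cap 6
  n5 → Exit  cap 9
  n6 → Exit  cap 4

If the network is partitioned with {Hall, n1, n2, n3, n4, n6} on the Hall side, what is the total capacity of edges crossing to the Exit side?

17

Edges leaving {Hall, n1, n2, n3, n4, n6}: n1→n5 (7), n4→Exit (6), n6→Exit (4).
Cut capacity = 7 + 6 + 4 = 17.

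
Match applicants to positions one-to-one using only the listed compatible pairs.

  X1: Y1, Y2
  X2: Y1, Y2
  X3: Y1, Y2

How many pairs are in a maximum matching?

2

Unit-capacity flow: source→left, listed edges, right→sink; max matching = max flow.
Augmenting path X1→Y1 (+1); matched 1.
Augmenting path X2→Y2 (+1); matched 2.
No augmenting path remains; maximum matching = 2.
König certificate: {Y1, Y2} is a vertex cover of size 2 (every listed pair touches it), so no matching can be larger.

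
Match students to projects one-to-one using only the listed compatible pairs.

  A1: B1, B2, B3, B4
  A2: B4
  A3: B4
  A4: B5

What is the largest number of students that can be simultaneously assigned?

3

Unit-capacity flow: source→left, listed edges, right→sink; max matching = max flow.
Augmenting path A1→B1 (+1); matched 1.
Augmenting path A2→B4 (+1); matched 2.
Augmenting path A4→B5 (+1); matched 3.
No augmenting path remains; maximum matching = 3.
König certificate: {A1, A4, B4} is a vertex cover of size 3 (every listed pair touches it), so no matching can be larger.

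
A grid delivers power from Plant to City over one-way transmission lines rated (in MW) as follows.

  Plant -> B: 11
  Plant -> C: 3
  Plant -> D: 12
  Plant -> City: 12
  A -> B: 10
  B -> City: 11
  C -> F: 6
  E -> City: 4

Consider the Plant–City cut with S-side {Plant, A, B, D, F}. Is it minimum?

Given cut capacity: 3 + 12 + 11 = 26.
Augment Plant→City: bottleneck 12, flow now 12.
Augment Plant→B→City: bottleneck 11, flow now 23.
No augmenting path remains; maximum flow = 23.
In the residual graph, reachable from Plant: {Plant, C, D, F}.
Min-cut edges: Plant→B (11), Plant→City (12); capacity 11 + 12 = 23.
Cut capacity 26 exceeds the max flow 23, so it is not minimum.

No — its capacity is 26, but the minimum cut has capacity 23.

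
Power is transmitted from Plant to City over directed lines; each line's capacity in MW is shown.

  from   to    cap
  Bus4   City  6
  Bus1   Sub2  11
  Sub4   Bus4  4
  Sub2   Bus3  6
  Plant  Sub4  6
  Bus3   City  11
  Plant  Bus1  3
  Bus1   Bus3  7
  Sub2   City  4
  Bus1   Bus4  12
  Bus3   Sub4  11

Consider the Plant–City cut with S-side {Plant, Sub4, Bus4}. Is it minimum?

Given cut capacity: 3 + 6 = 9.
Augment Plant→Sub4→Bus4→City: bottleneck 4, flow now 4.
Augment Plant→Bus1→Sub2→City: bottleneck 3, flow now 7.
No augmenting path remains; maximum flow = 7.
In the residual graph, reachable from Plant: {Plant, Sub4}.
Min-cut edges: Plant→Bus1 (3), Sub4→Bus4 (4); capacity 3 + 4 = 7.
Cut capacity 9 exceeds the max flow 7, so it is not minimum.

No — its capacity is 9, but the minimum cut has capacity 7.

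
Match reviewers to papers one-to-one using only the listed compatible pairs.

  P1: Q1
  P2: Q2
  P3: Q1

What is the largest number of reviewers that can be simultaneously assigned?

Unit-capacity flow: source→left, listed edges, right→sink; max matching = max flow.
Augmenting path P1→Q1 (+1); matched 1.
Augmenting path P2→Q2 (+1); matched 2.
No augmenting path remains; maximum matching = 2.
König certificate: {P2, Q1} is a vertex cover of size 2 (every listed pair touches it), so no matching can be larger.

2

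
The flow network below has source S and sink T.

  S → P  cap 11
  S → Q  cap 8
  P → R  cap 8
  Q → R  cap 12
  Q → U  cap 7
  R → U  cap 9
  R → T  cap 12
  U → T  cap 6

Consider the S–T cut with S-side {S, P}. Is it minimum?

Given cut capacity: 8 + 8 = 16.
Augment S→P→R→T: bottleneck 8, flow now 8.
Augment S→Q→R→T: bottleneck 4, flow now 12.
Augment S→Q→U→T: bottleneck 4, flow now 16.
No augmenting path remains; maximum flow = 16.
Cut capacity 16 equals the max flow, so it is a minimum cut.

Yes — it is a minimum cut (capacity 16).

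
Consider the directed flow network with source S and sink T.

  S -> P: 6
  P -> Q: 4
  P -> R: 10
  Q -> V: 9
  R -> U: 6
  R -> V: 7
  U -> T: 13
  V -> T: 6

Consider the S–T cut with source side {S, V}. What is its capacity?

12

Edges leaving {S, V}: S→P (6), V→T (6).
Cut capacity = 6 + 6 = 12.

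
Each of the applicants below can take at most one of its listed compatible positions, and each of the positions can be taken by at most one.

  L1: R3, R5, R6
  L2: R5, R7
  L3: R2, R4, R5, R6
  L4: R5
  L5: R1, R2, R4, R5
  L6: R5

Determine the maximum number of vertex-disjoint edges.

Unit-capacity flow: source→left, listed edges, right→sink; max matching = max flow.
Augmenting path L1→R3 (+1); matched 1.
Augmenting path L2→R5 (+1); matched 2.
Augmenting path L3→R2 (+1); matched 3.
Augmenting path L5→R1 (+1); matched 4.
Augmenting path L4→R5→L2→R7 (+1); matched 5.
No augmenting path remains; maximum matching = 5.
König certificate: {L1, L2, L3, L5, R5} is a vertex cover of size 5 (every listed pair touches it), so no matching can be larger.

5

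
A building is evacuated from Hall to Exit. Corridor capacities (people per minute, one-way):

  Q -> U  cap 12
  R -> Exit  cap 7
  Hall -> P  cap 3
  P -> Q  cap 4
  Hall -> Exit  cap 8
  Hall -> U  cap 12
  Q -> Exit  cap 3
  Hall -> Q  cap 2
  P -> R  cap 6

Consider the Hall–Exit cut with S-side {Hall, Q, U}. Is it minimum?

No — its capacity is 14, but the minimum cut has capacity 13.

Given cut capacity: 3 + 8 + 3 = 14.
Augment Hall→Exit: bottleneck 8, flow now 8.
Augment Hall→Q→Exit: bottleneck 2, flow now 10.
Augment Hall→P→Q→Exit: bottleneck 1, flow now 11.
Augment Hall→P→R→Exit: bottleneck 2, flow now 13.
No augmenting path remains; maximum flow = 13.
In the residual graph, reachable from Hall: {Hall, U}.
Min-cut edges: Hall→P (3), Hall→Q (2), Hall→Exit (8); capacity 3 + 2 + 8 = 13.
Cut capacity 14 exceeds the max flow 13, so it is not minimum.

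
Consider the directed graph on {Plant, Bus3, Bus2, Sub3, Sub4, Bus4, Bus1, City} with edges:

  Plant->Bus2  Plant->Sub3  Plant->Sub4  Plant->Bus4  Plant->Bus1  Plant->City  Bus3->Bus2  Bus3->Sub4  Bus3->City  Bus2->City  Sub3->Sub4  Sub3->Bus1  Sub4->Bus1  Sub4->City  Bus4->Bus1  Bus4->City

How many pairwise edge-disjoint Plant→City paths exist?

4

Assign every edge capacity 1; by Menger, the answer equals the max flow.
Path Plant→City (+1); total 1.
Path Plant→Bus2→City (+1); total 2.
Path Plant→Sub4→City (+1); total 3.
Path Plant→Bus4→City (+1); total 4.
No residual Plant→City path; max flow = 4.
Certifying cut of size 4: {Plant→Bus2, Plant→Bus4, Plant→City, Sub4→City}.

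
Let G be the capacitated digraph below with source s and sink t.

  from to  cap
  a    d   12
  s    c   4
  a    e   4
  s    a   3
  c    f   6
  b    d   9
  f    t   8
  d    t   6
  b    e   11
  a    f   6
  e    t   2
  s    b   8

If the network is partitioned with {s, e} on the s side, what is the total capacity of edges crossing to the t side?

17

Edges leaving {s, e}: s→a (3), s→b (8), s→c (4), e→t (2).
Cut capacity = 3 + 8 + 4 + 2 = 17.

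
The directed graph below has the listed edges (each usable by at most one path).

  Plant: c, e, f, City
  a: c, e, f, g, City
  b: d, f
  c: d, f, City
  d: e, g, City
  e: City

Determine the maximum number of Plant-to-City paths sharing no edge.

Assign every edge capacity 1; by Menger, the answer equals the max flow.
Path Plant→City (+1); total 1.
Path Plant→c→City (+1); total 2.
Path Plant→e→City (+1); total 3.
No residual Plant→City path; max flow = 3.
Certifying cut of size 3: {Plant→City, Plant→c, Plant→e}.

3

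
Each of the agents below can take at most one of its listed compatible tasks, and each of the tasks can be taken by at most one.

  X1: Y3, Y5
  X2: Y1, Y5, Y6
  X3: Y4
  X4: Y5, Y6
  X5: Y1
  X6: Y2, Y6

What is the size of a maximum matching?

Unit-capacity flow: source→left, listed edges, right→sink; max matching = max flow.
Augmenting path X1→Y3 (+1); matched 1.
Augmenting path X2→Y1 (+1); matched 2.
Augmenting path X3→Y4 (+1); matched 3.
Augmenting path X4→Y5 (+1); matched 4.
Augmenting path X6→Y2 (+1); matched 5.
Augmenting path X5→Y1→X2→Y6 (+1); matched 6.
No augmenting path remains; maximum matching = 6.
König certificate: {X1, X2, X3, X4, X5, X6} is a vertex cover of size 6 (every listed pair touches it), so no matching can be larger.

6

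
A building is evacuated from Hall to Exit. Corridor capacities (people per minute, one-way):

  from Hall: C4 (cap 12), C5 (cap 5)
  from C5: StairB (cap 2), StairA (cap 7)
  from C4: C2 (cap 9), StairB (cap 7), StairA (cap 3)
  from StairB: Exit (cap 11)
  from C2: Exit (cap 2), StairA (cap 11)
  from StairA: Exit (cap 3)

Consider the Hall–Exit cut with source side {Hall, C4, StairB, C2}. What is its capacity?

Edges leaving {Hall, C4, StairB, C2}: Hall→C5 (5), C4→StairA (3), StairB→Exit (11), C2→StairA (11), C2→Exit (2).
Cut capacity = 5 + 3 + 11 + 11 + 2 = 32.

32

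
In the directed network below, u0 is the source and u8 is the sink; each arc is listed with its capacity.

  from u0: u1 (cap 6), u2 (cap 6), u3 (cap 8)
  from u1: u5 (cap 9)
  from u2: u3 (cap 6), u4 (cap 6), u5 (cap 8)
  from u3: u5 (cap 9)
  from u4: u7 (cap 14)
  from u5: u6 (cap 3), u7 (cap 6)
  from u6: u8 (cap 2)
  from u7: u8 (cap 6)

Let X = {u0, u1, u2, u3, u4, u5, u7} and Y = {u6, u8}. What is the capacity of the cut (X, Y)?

9

Edges leaving {u0, u1, u2, u3, u4, u5, u7}: u5→u6 (3), u7→u8 (6).
Cut capacity = 3 + 6 = 9.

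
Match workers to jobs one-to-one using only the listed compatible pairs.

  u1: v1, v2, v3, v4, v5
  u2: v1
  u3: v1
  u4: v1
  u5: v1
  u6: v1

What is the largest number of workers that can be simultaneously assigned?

2

Unit-capacity flow: source→left, listed edges, right→sink; max matching = max flow.
Augmenting path u1→v1 (+1); matched 1.
Augmenting path u2→v1→u1→v2 (+1); matched 2.
No augmenting path remains; maximum matching = 2.
König certificate: {u1, v1} is a vertex cover of size 2 (every listed pair touches it), so no matching can be larger.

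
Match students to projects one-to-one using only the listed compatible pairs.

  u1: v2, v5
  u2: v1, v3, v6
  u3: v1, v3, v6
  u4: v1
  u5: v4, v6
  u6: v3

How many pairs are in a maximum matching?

5

Unit-capacity flow: source→left, listed edges, right→sink; max matching = max flow.
Augmenting path u1→v2 (+1); matched 1.
Augmenting path u2→v1 (+1); matched 2.
Augmenting path u3→v3 (+1); matched 3.
Augmenting path u5→v4 (+1); matched 4.
Augmenting path u4→v1→u2→v6 (+1); matched 5.
No augmenting path remains; maximum matching = 5.
König certificate: {u1, u5, v1, v3, v6} is a vertex cover of size 5 (every listed pair touches it), so no matching can be larger.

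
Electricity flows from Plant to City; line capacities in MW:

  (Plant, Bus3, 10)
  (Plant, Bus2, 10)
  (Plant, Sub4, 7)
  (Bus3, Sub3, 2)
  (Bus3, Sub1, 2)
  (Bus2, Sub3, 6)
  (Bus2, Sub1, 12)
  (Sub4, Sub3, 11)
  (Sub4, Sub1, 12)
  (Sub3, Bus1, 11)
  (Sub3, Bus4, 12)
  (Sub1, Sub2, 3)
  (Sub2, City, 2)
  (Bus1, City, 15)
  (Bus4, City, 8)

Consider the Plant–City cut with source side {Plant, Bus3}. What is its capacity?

Edges leaving {Plant, Bus3}: Plant→Bus2 (10), Plant→Sub4 (7), Bus3→Sub3 (2), Bus3→Sub1 (2).
Cut capacity = 10 + 7 + 2 + 2 = 21.

21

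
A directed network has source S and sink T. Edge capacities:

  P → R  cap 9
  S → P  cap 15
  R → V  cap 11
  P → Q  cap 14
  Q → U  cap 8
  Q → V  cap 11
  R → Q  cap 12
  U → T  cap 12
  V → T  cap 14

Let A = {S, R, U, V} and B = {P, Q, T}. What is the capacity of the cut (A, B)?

Edges leaving {S, R, U, V}: S→P (15), R→Q (12), U→T (12), V→T (14).
Cut capacity = 15 + 12 + 12 + 14 = 53.

53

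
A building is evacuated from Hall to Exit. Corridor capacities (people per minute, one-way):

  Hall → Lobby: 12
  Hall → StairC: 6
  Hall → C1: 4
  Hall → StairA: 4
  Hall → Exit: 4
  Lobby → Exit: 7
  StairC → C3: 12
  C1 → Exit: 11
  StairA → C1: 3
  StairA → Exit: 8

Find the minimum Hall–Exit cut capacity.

19

Augment Hall→Exit: bottleneck 4, flow now 4.
Augment Hall→Lobby→Exit: bottleneck 7, flow now 11.
Augment Hall→C1→Exit: bottleneck 4, flow now 15.
Augment Hall→StairA→Exit: bottleneck 4, flow now 19.
No augmenting path remains; maximum flow = 19.
By max-flow min-cut, the minimum cut capacity equals the max flow.
In the residual graph, reachable from Hall: {Hall, Lobby, StairC, C3}.
Min-cut edges: Hall→C1 (4), Hall→StairA (4), Hall→Exit (4), Lobby→Exit (7); capacity 4 + 4 + 4 + 7 = 19.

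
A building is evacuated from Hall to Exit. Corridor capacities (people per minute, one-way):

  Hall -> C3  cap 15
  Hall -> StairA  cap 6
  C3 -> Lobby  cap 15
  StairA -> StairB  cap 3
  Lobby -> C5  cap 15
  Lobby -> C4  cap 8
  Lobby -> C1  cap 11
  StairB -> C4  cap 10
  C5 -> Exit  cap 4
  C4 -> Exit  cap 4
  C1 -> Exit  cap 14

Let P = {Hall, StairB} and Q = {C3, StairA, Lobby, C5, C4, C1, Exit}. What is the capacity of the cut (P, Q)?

31

Edges leaving {Hall, StairB}: Hall→C3 (15), Hall→StairA (6), StairB→C4 (10).
Cut capacity = 15 + 6 + 10 = 31.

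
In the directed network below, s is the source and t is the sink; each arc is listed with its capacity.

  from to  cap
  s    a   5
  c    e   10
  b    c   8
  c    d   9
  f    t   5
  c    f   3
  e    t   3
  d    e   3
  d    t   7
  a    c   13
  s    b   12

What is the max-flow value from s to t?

13

Augment s→a→c→d→t: bottleneck 5, flow now 5.
Augment s→b→c→d→t: bottleneck 2, flow now 7.
Augment s→b→c→e→t: bottleneck 3, flow now 10.
Augment s→b→c→f→t: bottleneck 3, flow now 13.
No augmenting path remains; maximum flow = 13.
In the residual graph, reachable from s: {s, b}.
Min-cut edges: s→a (5), b→c (8); capacity 5 + 8 = 13.
This cut is saturated, so no flow can exceed 13.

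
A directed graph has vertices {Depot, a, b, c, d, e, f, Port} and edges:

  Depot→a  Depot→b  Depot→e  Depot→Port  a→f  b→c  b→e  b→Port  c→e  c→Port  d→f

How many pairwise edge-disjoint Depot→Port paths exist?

2

Assign every edge capacity 1; by Menger, the answer equals the max flow.
Path Depot→Port (+1); total 1.
Path Depot→b→Port (+1); total 2.
No residual Depot→Port path; max flow = 2.
Certifying cut of size 2: {Depot→Port, Depot→b}.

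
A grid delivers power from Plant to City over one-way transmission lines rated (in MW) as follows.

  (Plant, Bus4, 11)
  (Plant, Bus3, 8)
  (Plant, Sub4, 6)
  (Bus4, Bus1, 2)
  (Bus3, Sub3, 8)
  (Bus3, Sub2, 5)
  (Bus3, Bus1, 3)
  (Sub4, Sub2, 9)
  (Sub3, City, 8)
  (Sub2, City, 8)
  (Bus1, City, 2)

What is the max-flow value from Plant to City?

Augment Plant→Bus4→Bus1→City: bottleneck 2, flow now 2.
Augment Plant→Bus3→Sub3→City: bottleneck 8, flow now 10.
Augment Plant→Sub4→Sub2→City: bottleneck 6, flow now 16.
No augmenting path remains; maximum flow = 16.
In the residual graph, reachable from Plant: {Plant, Bus4}.
Min-cut edges: Plant→Bus3 (8), Plant→Sub4 (6), Bus4→Bus1 (2); capacity 8 + 6 + 2 = 16.
This cut is saturated, so no flow can exceed 16.

16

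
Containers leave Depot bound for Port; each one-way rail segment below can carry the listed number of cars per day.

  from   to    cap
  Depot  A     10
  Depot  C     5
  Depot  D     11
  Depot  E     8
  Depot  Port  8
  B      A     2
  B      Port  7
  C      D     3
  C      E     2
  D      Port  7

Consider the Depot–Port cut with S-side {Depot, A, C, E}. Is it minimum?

Given cut capacity: 11 + 8 + 3 = 22.
Augment Depot→Port: bottleneck 8, flow now 8.
Augment Depot→D→Port: bottleneck 7, flow now 15.
No augmenting path remains; maximum flow = 15.
In the residual graph, reachable from Depot: {Depot, A, C, D, E}.
Min-cut edges: Depot→Port (8), D→Port (7); capacity 8 + 7 = 15.
Cut capacity 22 exceeds the max flow 15, so it is not minimum.

No — its capacity is 22, but the minimum cut has capacity 15.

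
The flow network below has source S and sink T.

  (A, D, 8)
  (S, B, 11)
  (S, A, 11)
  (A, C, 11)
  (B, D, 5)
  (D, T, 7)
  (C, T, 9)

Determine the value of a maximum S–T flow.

Augment S→A→C→T: bottleneck 9, flow now 9.
Augment S→A→D→T: bottleneck 2, flow now 11.
Augment S→B→D→T: bottleneck 5, flow now 16.
No augmenting path remains; maximum flow = 16.
In the residual graph, reachable from S: {S, B}.
Min-cut edges: S→A (11), B→D (5); capacity 11 + 5 = 16.
This cut is saturated, so no flow can exceed 16.

16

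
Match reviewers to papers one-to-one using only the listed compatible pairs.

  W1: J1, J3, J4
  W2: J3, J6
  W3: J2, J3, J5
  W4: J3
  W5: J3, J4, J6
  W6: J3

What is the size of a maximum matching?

5

Unit-capacity flow: source→left, listed edges, right→sink; max matching = max flow.
Augmenting path W1→J1 (+1); matched 1.
Augmenting path W2→J3 (+1); matched 2.
Augmenting path W3→J2 (+1); matched 3.
Augmenting path W5→J4 (+1); matched 4.
Augmenting path W4→J3→W2→J6 (+1); matched 5.
No augmenting path remains; maximum matching = 5.
König certificate: {W1, W2, W3, W5, J3} is a vertex cover of size 5 (every listed pair touches it), so no matching can be larger.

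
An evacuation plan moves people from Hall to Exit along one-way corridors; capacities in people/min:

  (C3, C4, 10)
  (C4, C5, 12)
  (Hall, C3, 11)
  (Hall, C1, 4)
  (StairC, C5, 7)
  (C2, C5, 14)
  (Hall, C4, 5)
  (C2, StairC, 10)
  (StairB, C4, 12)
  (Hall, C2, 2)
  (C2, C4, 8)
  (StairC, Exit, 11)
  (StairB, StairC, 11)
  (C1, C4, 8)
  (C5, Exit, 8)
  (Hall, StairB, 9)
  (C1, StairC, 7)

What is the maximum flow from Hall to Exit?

Augment Hall→StairB→StairC→Exit: bottleneck 9, flow now 9.
Augment Hall→C2→StairC→Exit: bottleneck 2, flow now 11.
Augment Hall→C4→C5→Exit: bottleneck 5, flow now 16.
Augment Hall→C1→StairC→C5→Exit: bottleneck 3, flow now 19.
No augmenting path remains; maximum flow = 19.
In the residual graph, reachable from Hall: {Hall, StairB, C2, C1, StairC, C3, C4, C5}.
Min-cut edges: StairC→Exit (11), C5→Exit (8); capacity 11 + 8 = 19.
This cut is saturated, so no flow can exceed 19.

19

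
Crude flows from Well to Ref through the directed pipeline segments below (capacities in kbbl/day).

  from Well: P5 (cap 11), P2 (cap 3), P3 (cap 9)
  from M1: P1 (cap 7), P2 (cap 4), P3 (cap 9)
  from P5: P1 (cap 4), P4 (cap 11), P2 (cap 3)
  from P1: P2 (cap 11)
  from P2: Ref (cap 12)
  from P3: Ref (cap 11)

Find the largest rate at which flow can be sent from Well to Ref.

19

Augment Well→P2→Ref: bottleneck 3, flow now 3.
Augment Well→P3→Ref: bottleneck 9, flow now 12.
Augment Well→P5→P2→Ref: bottleneck 3, flow now 15.
Augment Well→P5→P1→P2→Ref: bottleneck 4, flow now 19.
No augmenting path remains; maximum flow = 19.
In the residual graph, reachable from Well: {Well, P5, P4}.
Min-cut edges: Well→P2 (3), Well→P3 (9), P5→P1 (4), P5→P2 (3); capacity 3 + 9 + 4 + 3 = 19.
This cut is saturated, so no flow can exceed 19.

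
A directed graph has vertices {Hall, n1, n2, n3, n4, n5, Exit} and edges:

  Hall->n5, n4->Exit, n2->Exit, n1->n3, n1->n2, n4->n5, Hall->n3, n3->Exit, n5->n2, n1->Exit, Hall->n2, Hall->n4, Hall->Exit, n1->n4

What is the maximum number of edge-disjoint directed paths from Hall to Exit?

Assign every edge capacity 1; by Menger, the answer equals the max flow.
Path Hall→Exit (+1); total 1.
Path Hall→n2→Exit (+1); total 2.
Path Hall→n3→Exit (+1); total 3.
Path Hall→n4→Exit (+1); total 4.
No residual Hall→Exit path; max flow = 4.
Certifying cut of size 4: {Hall→Exit, Hall→n3, Hall→n4, n2→Exit}.

4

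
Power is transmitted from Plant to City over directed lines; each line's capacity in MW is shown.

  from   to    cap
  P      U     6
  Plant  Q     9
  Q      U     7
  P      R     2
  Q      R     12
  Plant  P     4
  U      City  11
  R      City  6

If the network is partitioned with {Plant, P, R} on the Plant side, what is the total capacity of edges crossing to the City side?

Edges leaving {Plant, P, R}: Plant→Q (9), P→U (6), R→City (6).
Cut capacity = 9 + 6 + 6 = 21.

21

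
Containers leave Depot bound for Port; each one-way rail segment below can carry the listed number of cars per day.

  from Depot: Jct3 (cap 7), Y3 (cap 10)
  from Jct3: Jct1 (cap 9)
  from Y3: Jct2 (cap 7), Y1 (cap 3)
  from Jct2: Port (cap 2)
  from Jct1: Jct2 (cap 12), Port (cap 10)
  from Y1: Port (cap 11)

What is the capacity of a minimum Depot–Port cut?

Augment Depot→Jct3→Jct1→Port: bottleneck 7, flow now 7.
Augment Depot→Y3→Jct2→Port: bottleneck 2, flow now 9.
Augment Depot→Y3→Y1→Port: bottleneck 3, flow now 12.
No augmenting path remains; maximum flow = 12.
By max-flow min-cut, the minimum cut capacity equals the max flow.
In the residual graph, reachable from Depot: {Depot, Y3, Jct2}.
Min-cut edges: Depot→Jct3 (7), Y3→Y1 (3), Jct2→Port (2); capacity 7 + 3 + 2 = 12.

12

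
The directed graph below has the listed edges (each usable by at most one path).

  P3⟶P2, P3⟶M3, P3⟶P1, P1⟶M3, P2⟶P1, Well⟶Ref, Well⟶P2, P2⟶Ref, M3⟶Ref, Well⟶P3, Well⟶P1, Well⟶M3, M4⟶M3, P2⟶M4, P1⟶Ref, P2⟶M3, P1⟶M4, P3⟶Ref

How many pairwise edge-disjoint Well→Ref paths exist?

Assign every edge capacity 1; by Menger, the answer equals the max flow.
Path Well→Ref (+1); total 1.
Path Well→P3→Ref (+1); total 2.
Path Well→P2→Ref (+1); total 3.
Path Well→P1→Ref (+1); total 4.
Path Well→M3→Ref (+1); total 5.
No residual Well→Ref path; max flow = 5.
Certifying cut of size 5: {Well→M3, Well→P1, Well→P2, Well→P3, Well→Ref}.

5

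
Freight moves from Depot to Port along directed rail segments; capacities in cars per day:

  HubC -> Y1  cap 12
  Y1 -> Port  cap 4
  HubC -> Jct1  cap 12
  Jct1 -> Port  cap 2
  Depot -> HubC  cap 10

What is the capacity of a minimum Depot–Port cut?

Augment Depot→HubC→Y1→Port: bottleneck 4, flow now 4.
Augment Depot→HubC→Jct1→Port: bottleneck 2, flow now 6.
No augmenting path remains; maximum flow = 6.
By max-flow min-cut, the minimum cut capacity equals the max flow.
In the residual graph, reachable from Depot: {Depot, HubC, Y1, Jct1}.
Min-cut edges: Y1→Port (4), Jct1→Port (2); capacity 4 + 2 = 6.

6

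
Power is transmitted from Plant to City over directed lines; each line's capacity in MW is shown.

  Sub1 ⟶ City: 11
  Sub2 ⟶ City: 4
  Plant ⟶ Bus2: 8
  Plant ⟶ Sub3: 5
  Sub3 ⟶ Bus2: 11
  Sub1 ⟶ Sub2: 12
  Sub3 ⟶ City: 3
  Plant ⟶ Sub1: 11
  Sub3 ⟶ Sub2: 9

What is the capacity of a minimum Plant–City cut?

Augment Plant→Sub1→City: bottleneck 11, flow now 11.
Augment Plant→Sub3→City: bottleneck 3, flow now 14.
Augment Plant→Sub3→Sub2→City: bottleneck 2, flow now 16.
No augmenting path remains; maximum flow = 16.
By max-flow min-cut, the minimum cut capacity equals the max flow.
In the residual graph, reachable from Plant: {Plant, Bus2}.
Min-cut edges: Plant→Sub1 (11), Plant→Sub3 (5); capacity 11 + 5 = 16.

16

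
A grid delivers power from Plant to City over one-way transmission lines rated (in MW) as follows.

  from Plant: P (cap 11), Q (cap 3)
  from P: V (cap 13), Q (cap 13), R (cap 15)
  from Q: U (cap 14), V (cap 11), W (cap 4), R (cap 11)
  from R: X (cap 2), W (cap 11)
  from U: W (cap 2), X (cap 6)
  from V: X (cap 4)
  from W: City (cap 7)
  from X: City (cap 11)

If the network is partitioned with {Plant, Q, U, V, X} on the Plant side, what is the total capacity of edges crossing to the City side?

39

Edges leaving {Plant, Q, U, V, X}: Plant→P (11), Q→R (11), Q→W (4), U→W (2), X→City (11).
Cut capacity = 11 + 11 + 4 + 2 + 11 = 39.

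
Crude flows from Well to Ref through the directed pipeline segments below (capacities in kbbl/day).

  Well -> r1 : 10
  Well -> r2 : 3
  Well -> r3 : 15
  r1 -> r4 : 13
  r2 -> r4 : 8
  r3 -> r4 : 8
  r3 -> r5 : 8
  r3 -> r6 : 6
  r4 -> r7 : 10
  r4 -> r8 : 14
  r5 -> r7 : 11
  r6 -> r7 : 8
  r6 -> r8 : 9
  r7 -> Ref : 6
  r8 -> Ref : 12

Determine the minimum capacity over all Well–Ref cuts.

18

Augment Well→r1→r4→r7→Ref: bottleneck 6, flow now 6.
Augment Well→r1→r4→r8→Ref: bottleneck 4, flow now 10.
Augment Well→r2→r4→r8→Ref: bottleneck 3, flow now 13.
Augment Well→r3→r4→r8→Ref: bottleneck 5, flow now 18.
No augmenting path remains; maximum flow = 18.
By max-flow min-cut, the minimum cut capacity equals the max flow.
In the residual graph, reachable from Well: {Well, r1, r2, r3, r4, r5, r6, r7, r8}.
Min-cut edges: r7→Ref (6), r8→Ref (12); capacity 6 + 12 = 18.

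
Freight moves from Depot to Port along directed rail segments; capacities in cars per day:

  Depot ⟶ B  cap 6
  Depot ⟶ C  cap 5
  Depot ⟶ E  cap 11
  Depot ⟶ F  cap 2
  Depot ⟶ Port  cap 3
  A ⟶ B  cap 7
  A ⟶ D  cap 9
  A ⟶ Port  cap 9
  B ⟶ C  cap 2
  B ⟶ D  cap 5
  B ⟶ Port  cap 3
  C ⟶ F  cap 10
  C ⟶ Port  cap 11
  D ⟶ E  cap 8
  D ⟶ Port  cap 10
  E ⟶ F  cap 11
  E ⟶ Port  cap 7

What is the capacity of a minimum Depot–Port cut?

Augment Depot→Port: bottleneck 3, flow now 3.
Augment Depot→B→Port: bottleneck 3, flow now 6.
Augment Depot→C→Port: bottleneck 5, flow now 11.
Augment Depot→E→Port: bottleneck 7, flow now 18.
Augment Depot→B→C→Port: bottleneck 2, flow now 20.
Augment Depot→B→D→Port: bottleneck 1, flow now 21.
No augmenting path remains; maximum flow = 21.
By max-flow min-cut, the minimum cut capacity equals the max flow.
In the residual graph, reachable from Depot: {Depot, E, F}.
Min-cut edges: Depot→B (6), Depot→C (5), Depot→Port (3), E→Port (7); capacity 6 + 5 + 3 + 7 = 21.

21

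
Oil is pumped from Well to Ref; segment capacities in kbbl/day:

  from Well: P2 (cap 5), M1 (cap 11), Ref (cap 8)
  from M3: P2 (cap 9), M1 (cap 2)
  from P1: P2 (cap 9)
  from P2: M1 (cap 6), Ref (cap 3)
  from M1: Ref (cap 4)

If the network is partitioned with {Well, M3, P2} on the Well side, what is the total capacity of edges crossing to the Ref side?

30

Edges leaving {Well, M3, P2}: Well→M1 (11), Well→Ref (8), M3→M1 (2), P2→M1 (6), P2→Ref (3).
Cut capacity = 11 + 8 + 2 + 6 + 3 = 30.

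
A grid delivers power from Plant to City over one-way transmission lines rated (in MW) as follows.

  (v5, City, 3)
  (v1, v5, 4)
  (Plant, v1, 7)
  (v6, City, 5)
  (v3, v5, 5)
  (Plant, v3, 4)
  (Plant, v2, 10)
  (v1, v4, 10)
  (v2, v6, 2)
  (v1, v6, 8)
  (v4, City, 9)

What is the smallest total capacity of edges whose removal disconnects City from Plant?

12

Augment Plant→v1→v4→City: bottleneck 7, flow now 7.
Augment Plant→v2→v6→City: bottleneck 2, flow now 9.
Augment Plant→v3→v5→City: bottleneck 3, flow now 12.
No augmenting path remains; maximum flow = 12.
By max-flow min-cut, the minimum cut capacity equals the max flow.
In the residual graph, reachable from Plant: {Plant, v2, v3, v5}.
Min-cut edges: Plant→v1 (7), v2→v6 (2), v5→City (3); capacity 7 + 2 + 3 = 12.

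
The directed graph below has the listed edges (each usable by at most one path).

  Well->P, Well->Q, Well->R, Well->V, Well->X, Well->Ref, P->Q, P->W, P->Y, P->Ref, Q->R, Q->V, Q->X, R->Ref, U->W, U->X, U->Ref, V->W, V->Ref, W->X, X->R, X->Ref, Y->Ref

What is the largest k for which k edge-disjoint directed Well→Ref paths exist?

5

Assign every edge capacity 1; by Menger, the answer equals the max flow.
Path Well→Ref (+1); total 1.
Path Well→P→Ref (+1); total 2.
Path Well→R→Ref (+1); total 3.
Path Well→V→Ref (+1); total 4.
Path Well→X→Ref (+1); total 5.
No residual Well→Ref path; max flow = 5.
Certifying cut of size 5: {R→Ref, V→Ref, Well→P, Well→Ref, X→Ref}.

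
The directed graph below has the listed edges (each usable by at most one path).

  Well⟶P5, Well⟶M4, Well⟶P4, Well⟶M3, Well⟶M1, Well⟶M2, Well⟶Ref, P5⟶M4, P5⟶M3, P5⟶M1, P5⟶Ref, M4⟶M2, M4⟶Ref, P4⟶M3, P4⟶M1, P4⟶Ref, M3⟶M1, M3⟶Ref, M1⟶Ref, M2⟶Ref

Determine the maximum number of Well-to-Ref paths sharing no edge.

Assign every edge capacity 1; by Menger, the answer equals the max flow.
Path Well→Ref (+1); total 1.
Path Well→P5→Ref (+1); total 2.
Path Well→M4→Ref (+1); total 3.
Path Well→P4→Ref (+1); total 4.
Path Well→M3→Ref (+1); total 5.
Path Well→M1→Ref (+1); total 6.
Path Well→M2→Ref (+1); total 7.
No residual Well→Ref path; max flow = 7.
Certifying cut of size 7: {Well→M1, Well→M2, Well→M3, Well→M4, Well→P4, Well→P5, Well→Ref}.

7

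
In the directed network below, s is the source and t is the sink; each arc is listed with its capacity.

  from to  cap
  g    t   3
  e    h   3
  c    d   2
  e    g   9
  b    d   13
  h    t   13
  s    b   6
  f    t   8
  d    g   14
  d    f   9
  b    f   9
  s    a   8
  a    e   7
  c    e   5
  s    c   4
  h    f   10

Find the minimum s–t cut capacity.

Augment s→b→f→t: bottleneck 6, flow now 6.
Augment s→a→e→g→t: bottleneck 3, flow now 9.
Augment s→a→e→h→t: bottleneck 3, flow now 12.
Augment s→c→d→f→t: bottleneck 2, flow now 14.
No augmenting path remains; maximum flow = 14.
By max-flow min-cut, the minimum cut capacity equals the max flow.
In the residual graph, reachable from s: {s, a, c, e, g}.
Min-cut edges: s→b (6), c→d (2), e→h (3), g→t (3); capacity 6 + 2 + 3 + 3 = 14.

14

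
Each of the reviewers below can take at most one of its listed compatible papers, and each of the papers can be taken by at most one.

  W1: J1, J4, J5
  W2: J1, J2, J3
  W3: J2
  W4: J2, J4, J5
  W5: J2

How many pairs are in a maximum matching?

Unit-capacity flow: source→left, listed edges, right→sink; max matching = max flow.
Augmenting path W1→J1 (+1); matched 1.
Augmenting path W2→J2 (+1); matched 2.
Augmenting path W4→J4 (+1); matched 3.
Augmenting path W3→J2→W2→J3 (+1); matched 4.
No augmenting path remains; maximum matching = 4.
König certificate: {W1, W2, W4, J2} is a vertex cover of size 4 (every listed pair touches it), so no matching can be larger.

4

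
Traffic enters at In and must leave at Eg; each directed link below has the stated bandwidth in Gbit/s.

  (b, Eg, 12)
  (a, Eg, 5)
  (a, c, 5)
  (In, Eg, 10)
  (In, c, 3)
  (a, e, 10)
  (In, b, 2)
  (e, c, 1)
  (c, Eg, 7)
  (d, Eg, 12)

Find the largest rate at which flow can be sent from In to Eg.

15

Augment In→Eg: bottleneck 10, flow now 10.
Augment In→b→Eg: bottleneck 2, flow now 12.
Augment In→c→Eg: bottleneck 3, flow now 15.
No augmenting path remains; maximum flow = 15.
In the residual graph, reachable from In: {In}.
Min-cut edges: In→b (2), In→c (3), In→Eg (10); capacity 2 + 3 + 10 = 15.
This cut is saturated, so no flow can exceed 15.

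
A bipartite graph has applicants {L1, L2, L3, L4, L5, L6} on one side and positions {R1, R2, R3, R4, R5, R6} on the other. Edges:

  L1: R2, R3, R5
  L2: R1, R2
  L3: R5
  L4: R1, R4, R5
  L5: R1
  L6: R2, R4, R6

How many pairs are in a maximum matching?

6

Unit-capacity flow: source→left, listed edges, right→sink; max matching = max flow.
Augmenting path L1→R2 (+1); matched 1.
Augmenting path L2→R1 (+1); matched 2.
Augmenting path L3→R5 (+1); matched 3.
Augmenting path L4→R4 (+1); matched 4.
Augmenting path L6→R6 (+1); matched 5.
Augmenting path L5→R1→L2→R2→L1→R3 (+1); matched 6.
No augmenting path remains; maximum matching = 6.
König certificate: {L1, L2, L3, L4, L5, L6} is a vertex cover of size 6 (every listed pair touches it), so no matching can be larger.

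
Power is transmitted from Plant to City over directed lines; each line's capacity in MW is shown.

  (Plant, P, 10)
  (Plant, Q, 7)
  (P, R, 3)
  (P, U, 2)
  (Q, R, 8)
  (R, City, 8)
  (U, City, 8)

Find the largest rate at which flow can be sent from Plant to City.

Augment Plant→P→R→City: bottleneck 3, flow now 3.
Augment Plant→P→U→City: bottleneck 2, flow now 5.
Augment Plant→Q→R→City: bottleneck 5, flow now 10.
No augmenting path remains; maximum flow = 10.
In the residual graph, reachable from Plant: {Plant, P, Q, R}.
Min-cut edges: P→U (2), R→City (8); capacity 2 + 8 = 10.
This cut is saturated, so no flow can exceed 10.

10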